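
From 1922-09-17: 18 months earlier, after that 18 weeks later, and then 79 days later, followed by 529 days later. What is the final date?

Going back 18 months from September 17, 1922:
month 9 − 18 = -9, which is month 3 of year 1921 → March 1921.
Day 17 is valid in March, giving March 17, 1921.
Counting forward 18 weeks (= 126 days) from March 17, 1921:
March has 31 days, so 31 − 17 = 14 days remain after March 17, 1921; 126 − 14 = 112 left.
April 1921 has 30 days: 112 − 30 = 82 left.
May 1921 has 31 days: 82 − 31 = 51 left.
June 1921 has 30 days: 51 − 30 = 21 left.
21 days into July 1921 → July 21, 1921.
Advancing 79 days from July 21, 1921:
July has 31 days, so 31 − 21 = 10 days remain after July 21, 1921; 79 − 10 = 69 left.
August 1921 has 31 days: 69 − 31 = 38 left.
September 1921 has 30 days: 38 − 30 = 8 left.
8 days into October 1921 → October 8, 1921.
Counting forward 529 days from October 8, 1921:
October has 31 days, so 31 − 8 = 23 days remain after October 8, 1921; 529 − 23 = 506 left.
November 1921 has 30 days: 506 − 30 = 476 left.
December 1921 has 31 days: 476 − 31 = 445 left.
January 1922 has 31 days: 445 − 31 = 414 left.
February 1922 has 28 days (1922 is not a leap year): 414 − 28 = 386 left.
March 1922 has 31 days: 386 − 31 = 355 left.
April 1922 has 30 days: 355 − 30 = 325 left.
May 1922 has 31 days: 325 − 31 = 294 left.
June 1922 has 30 days: 294 − 30 = 264 left.
July 1922 has 31 days: 264 − 31 = 233 left.
August 1922 has 31 days: 233 − 31 = 202 left.
September 1922 has 30 days: 202 − 30 = 172 left.
October 1922 has 31 days: 172 − 31 = 141 left.
November 1922 has 30 days: 141 − 30 = 111 left.
December 1922 has 31 days: 111 − 31 = 80 left.
January 1923 has 31 days: 80 − 31 = 49 left.
February 1923 has 28 days (1923 is not a leap year): 49 − 28 = 21 left.
21 days into March 1923 → March 21, 1923.

March 21, 1923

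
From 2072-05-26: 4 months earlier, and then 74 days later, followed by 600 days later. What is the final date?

November 30, 2073

Going back 4 months from May 26, 2072:
month 5 − 4 = 1 → January 2072.
Day 26 is valid in January, giving January 26, 2072.
Advancing 74 days from January 26, 2072:
January has 31 days, so 31 − 26 = 5 days remain after January 26, 2072; 74 − 5 = 69 left.
February 2072 has 29 days (2072 is a leap year): 69 − 29 = 40 left.
March 2072 has 31 days: 40 − 31 = 9 left.
9 days into April 2072 → April 9, 2072.
Advancing 600 days from April 9, 2072:
April has 30 days, so 30 − 9 = 21 days remain after April 9, 2072; 600 − 21 = 579 left.
May 2072 has 31 days: 579 − 31 = 548 left.
June 2072 has 30 days: 548 − 30 = 518 left.
July 2072 has 31 days: 518 − 31 = 487 left.
August 2072 has 31 days: 487 − 31 = 456 left.
September 2072 has 30 days: 456 − 30 = 426 left.
October 2072 has 31 days: 426 − 31 = 395 left.
November 2072 has 30 days: 395 − 30 = 365 left.
December 2072 has 31 days: 365 − 31 = 334 left.
January 2073 has 31 days: 334 − 31 = 303 left.
February 2073 has 28 days (2073 is not a leap year): 303 − 28 = 275 left.
March 2073 has 31 days: 275 − 31 = 244 left.
April 2073 has 30 days: 244 − 30 = 214 left.
May 2073 has 31 days: 214 − 31 = 183 left.
June 2073 has 30 days: 183 − 30 = 153 left.
July 2073 has 31 days: 153 − 31 = 122 left.
August 2073 has 31 days: 122 − 31 = 91 left.
September 2073 has 30 days: 91 − 30 = 61 left.
October 2073 has 31 days: 61 − 31 = 30 left.
30 days into November 2073 → November 30, 2073.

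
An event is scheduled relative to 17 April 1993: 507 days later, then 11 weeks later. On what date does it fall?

November 22, 1994

Counting forward 507 days from April 17, 1993:
April has 30 days, so 30 − 17 = 13 days remain after April 17, 1993; 507 − 13 = 494 left.
May 1993 has 31 days: 494 − 31 = 463 left.
June 1993 has 30 days: 463 − 30 = 433 left.
July 1993 has 31 days: 433 − 31 = 402 left.
August 1993 has 31 days: 402 − 31 = 371 left.
September 1993 has 30 days: 371 − 30 = 341 left.
October 1993 has 31 days: 341 − 31 = 310 left.
November 1993 has 30 days: 310 − 30 = 280 left.
December 1993 has 31 days: 280 − 31 = 249 left.
January 1994 has 31 days: 249 − 31 = 218 left.
February 1994 has 28 days (1994 is not a leap year): 218 − 28 = 190 left.
March 1994 has 31 days: 190 − 31 = 159 left.
April 1994 has 30 days: 159 − 30 = 129 left.
May 1994 has 31 days: 129 − 31 = 98 left.
June 1994 has 30 days: 98 − 30 = 68 left.
July 1994 has 31 days: 68 − 31 = 37 left.
August 1994 has 31 days: 37 − 31 = 6 left.
6 days into September 1994 → September 6, 1994.
Adding 11 weeks (= 77 days) from September 6, 1994:
September has 30 days, so 30 − 6 = 24 days remain after September 6, 1994; 77 − 24 = 53 left.
October 1994 has 31 days: 53 − 31 = 22 left.
22 days into November 1994 → November 22, 1994.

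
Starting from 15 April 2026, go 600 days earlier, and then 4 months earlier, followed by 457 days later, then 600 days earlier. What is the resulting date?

December 2, 2023

Subtracting 600 days from April 15, 2026:
Going back 15 days from April 15, 2026 reaches the end of the previous month; 600 − 15 = 585 left.
March 2026 has 31 days: 585 − 31 = 554 left.
February 2026 has 28 days (2026 is not a leap year): 554 − 28 = 526 left.
January 2026 has 31 days: 526 − 31 = 495 left.
December 2025 has 31 days: 495 − 31 = 464 left.
November 2025 has 30 days: 464 − 30 = 434 left.
October 2025 has 31 days: 434 − 31 = 403 left.
September 2025 has 30 days: 403 − 30 = 373 left.
August 2025 has 31 days: 373 − 31 = 342 left.
July 2025 has 31 days: 342 − 31 = 311 left.
June 2025 has 30 days: 311 − 30 = 281 left.
May 2025 has 31 days: 281 − 31 = 250 left.
April 2025 has 30 days: 250 − 30 = 220 left.
March 2025 has 31 days: 220 − 31 = 189 left.
February 2025 has 28 days (2025 is not a leap year): 189 − 28 = 161 left.
January 2025 has 31 days: 161 − 31 = 130 left.
December 2024 has 31 days: 130 − 31 = 99 left.
November 2024 has 30 days: 99 − 30 = 69 left.
October 2024 has 31 days: 69 − 31 = 38 left.
September 2024 has 30 days: 38 − 30 = 8 left.
August 2024 has 31 days; 31 − 8 = 23 → August 23, 2024.
Going back 4 months from August 23, 2024:
month 8 − 4 = 4 → April 2024.
Day 23 is valid in April, giving April 23, 2024.
Adding 457 days from April 23, 2024:
April has 30 days, so 30 − 23 = 7 days remain after April 23, 2024; 457 − 7 = 450 left.
May 2024 has 31 days: 450 − 31 = 419 left.
June 2024 has 30 days: 419 − 30 = 389 left.
July 2024 has 31 days: 389 − 31 = 358 left.
August 2024 has 31 days: 358 − 31 = 327 left.
September 2024 has 30 days: 327 − 30 = 297 left.
October 2024 has 31 days: 297 − 31 = 266 left.
November 2024 has 30 days: 266 − 30 = 236 left.
December 2024 has 31 days: 236 − 31 = 205 left.
January 2025 has 31 days: 205 − 31 = 174 left.
February 2025 has 28 days (2025 is not a leap year): 174 − 28 = 146 left.
March 2025 has 31 days: 146 − 31 = 115 left.
April 2025 has 30 days: 115 − 30 = 85 left.
May 2025 has 31 days: 85 − 31 = 54 left.
June 2025 has 30 days: 54 − 30 = 24 left.
24 days into July 2025 → July 24, 2025.
Subtracting 600 days from July 24, 2025:
Going back 24 days from July 24, 2025 reaches the end of the previous month; 600 − 24 = 576 left.
June 2025 has 30 days: 576 − 30 = 546 left.
May 2025 has 31 days: 546 − 31 = 515 left.
April 2025 has 30 days: 515 − 30 = 485 left.
March 2025 has 31 days: 485 − 31 = 454 left.
February 2025 has 28 days (2025 is not a leap year): 454 − 28 = 426 left.
January 2025 has 31 days: 426 − 31 = 395 left.
December 2024 has 31 days: 395 − 31 = 364 left.
November 2024 has 30 days: 364 − 30 = 334 left.
October 2024 has 31 days: 334 − 31 = 303 left.
September 2024 has 30 days: 303 − 30 = 273 left.
August 2024 has 31 days: 273 − 31 = 242 left.
July 2024 has 31 days: 242 − 31 = 211 left.
June 2024 has 30 days: 211 − 30 = 181 left.
May 2024 has 31 days: 181 − 31 = 150 left.
April 2024 has 30 days: 150 − 30 = 120 left.
March 2024 has 31 days: 120 − 31 = 89 left.
February 2024 has 29 days (2024 is a leap year): 89 − 29 = 60 left.
January 2024 has 31 days: 60 − 31 = 29 left.
December 2023 has 31 days; 31 − 29 = 2 → December 2, 2023.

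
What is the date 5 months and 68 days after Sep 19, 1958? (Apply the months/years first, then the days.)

Advancing 5 months and 68 days from September 19, 1958: first the month/year part, then the days.
month 9 + 5 = 14, which is month 2 of year 1959 → February 1959.
Day 19 is valid in February, giving February 19, 1959.
Now add 68 days from February 19, 1959.
February has 28 days, so 28 − 19 = 9 days remain after February 19, 1959; 68 − 9 = 59 left.
March 1959 has 31 days: 59 − 31 = 28 left.
28 days into April 1959 → April 28, 1959.

April 28, 1959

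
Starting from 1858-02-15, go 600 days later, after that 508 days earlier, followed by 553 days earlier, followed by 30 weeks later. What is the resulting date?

June 9, 1857

Advancing 600 days from February 15, 1858:
February has 28 days, so 28 − 15 = 13 days remain after February 15, 1858; 600 − 13 = 587 left.
March 1858 has 31 days: 587 − 31 = 556 left.
April 1858 has 30 days: 556 − 30 = 526 left.
May 1858 has 31 days: 526 − 31 = 495 left.
June 1858 has 30 days: 495 − 30 = 465 left.
July 1858 has 31 days: 465 − 31 = 434 left.
August 1858 has 31 days: 434 − 31 = 403 left.
September 1858 has 30 days: 403 − 30 = 373 left.
October 1858 has 31 days: 373 − 31 = 342 left.
November 1858 has 30 days: 342 − 30 = 312 left.
December 1858 has 31 days: 312 − 31 = 281 left.
January 1859 has 31 days: 281 − 31 = 250 left.
February 1859 has 28 days (1859 is not a leap year): 250 − 28 = 222 left.
March 1859 has 31 days: 222 − 31 = 191 left.
April 1859 has 30 days: 191 − 30 = 161 left.
May 1859 has 31 days: 161 − 31 = 130 left.
June 1859 has 30 days: 130 − 30 = 100 left.
July 1859 has 31 days: 100 − 31 = 69 left.
August 1859 has 31 days: 69 − 31 = 38 left.
September 1859 has 30 days: 38 − 30 = 8 left.
8 days into October 1859 → October 8, 1859.
Counting back 508 days from October 8, 1859:
Going back 8 days from October 8, 1859 reaches the end of the previous month; 508 − 8 = 500 left.
September 1859 has 30 days: 500 − 30 = 470 left.
August 1859 has 31 days: 470 − 31 = 439 left.
July 1859 has 31 days: 439 − 31 = 408 left.
June 1859 has 30 days: 408 − 30 = 378 left.
May 1859 has 31 days: 378 − 31 = 347 left.
April 1859 has 30 days: 347 − 30 = 317 left.
March 1859 has 31 days: 317 − 31 = 286 left.
February 1859 has 28 days (1859 is not a leap year): 286 − 28 = 258 left.
January 1859 has 31 days: 258 − 31 = 227 left.
December 1858 has 31 days: 227 − 31 = 196 left.
November 1858 has 30 days: 196 − 30 = 166 left.
October 1858 has 31 days: 166 − 31 = 135 left.
September 1858 has 30 days: 135 − 30 = 105 left.
August 1858 has 31 days: 105 − 31 = 74 left.
July 1858 has 31 days: 74 − 31 = 43 left.
June 1858 has 30 days: 43 − 30 = 13 left.
May 1858 has 31 days; 31 − 13 = 18 → May 18, 1858.
Counting back 553 days from May 18, 1858:
Going back 18 days from May 18, 1858 reaches the end of the previous month; 553 − 18 = 535 left.
April 1858 has 30 days: 535 − 30 = 505 left.
March 1858 has 31 days: 505 − 31 = 474 left.
February 1858 has 28 days (1858 is not a leap year): 474 − 28 = 446 left.
January 1858 has 31 days: 446 − 31 = 415 left.
December 1857 has 31 days: 415 − 31 = 384 left.
November 1857 has 30 days: 384 − 30 = 354 left.
October 1857 has 31 days: 354 − 31 = 323 left.
September 1857 has 30 days: 323 − 30 = 293 left.
August 1857 has 31 days: 293 − 31 = 262 left.
July 1857 has 31 days: 262 − 31 = 231 left.
June 1857 has 30 days: 231 − 30 = 201 left.
May 1857 has 31 days: 201 − 31 = 170 left.
April 1857 has 30 days: 170 − 30 = 140 left.
March 1857 has 31 days: 140 − 31 = 109 left.
February 1857 has 28 days (1857 is not a leap year): 109 − 28 = 81 left.
January 1857 has 31 days: 81 − 31 = 50 left.
December 1856 has 31 days: 50 − 31 = 19 left.
November 1856 has 30 days; 30 − 19 = 11 → November 11, 1856.
Adding 30 weeks (= 210 days) from November 11, 1856:
November has 30 days, so 30 − 11 = 19 days remain after November 11, 1856; 210 − 19 = 191 left.
December 1856 has 31 days: 191 − 31 = 160 left.
January 1857 has 31 days: 160 − 31 = 129 left.
February 1857 has 28 days (1857 is not a leap year): 129 − 28 = 101 left.
March 1857 has 31 days: 101 − 31 = 70 left.
April 1857 has 30 days: 70 − 30 = 40 left.
May 1857 has 31 days: 40 − 31 = 9 left.
9 days into June 1857 → June 9, 1857.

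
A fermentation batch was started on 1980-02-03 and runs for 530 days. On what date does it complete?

July 17, 1981

Counting forward 530 days from February 3, 1980.
February has 29 days, so 29 − 3 = 26 days remain after February 3, 1980; 530 − 26 = 504 left.
March 1980 has 31 days: 504 − 31 = 473 left.
April 1980 has 30 days: 473 − 30 = 443 left.
May 1980 has 31 days: 443 − 31 = 412 left.
June 1980 has 30 days: 412 − 30 = 382 left.
July 1980 has 31 days: 382 − 31 = 351 left.
August 1980 has 31 days: 351 − 31 = 320 left.
September 1980 has 30 days: 320 − 30 = 290 left.
October 1980 has 31 days: 290 − 31 = 259 left.
November 1980 has 30 days: 259 − 30 = 229 left.
December 1980 has 31 days: 229 − 31 = 198 left.
January 1981 has 31 days: 198 − 31 = 167 left.
February 1981 has 28 days (1981 is not a leap year): 167 − 28 = 139 left.
March 1981 has 31 days: 139 − 31 = 108 left.
April 1981 has 30 days: 108 − 30 = 78 left.
May 1981 has 31 days: 78 − 31 = 47 left.
June 1981 has 30 days: 47 − 30 = 17 left.
17 days into July 1981 → July 17, 1981.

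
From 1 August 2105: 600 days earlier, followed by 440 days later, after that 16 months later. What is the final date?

Subtracting 600 days from August 1, 2105:
Going back 1 day from August 1, 2105 reaches the end of the previous month; 600 − 1 = 599 left.
July 2105 has 31 days: 599 − 31 = 568 left.
June 2105 has 30 days: 568 − 30 = 538 left.
May 2105 has 31 days: 538 − 31 = 507 left.
April 2105 has 30 days: 507 − 30 = 477 left.
March 2105 has 31 days: 477 − 31 = 446 left.
February 2105 has 28 days (2105 is not a leap year): 446 − 28 = 418 left.
January 2105 has 31 days: 418 − 31 = 387 left.
December 2104 has 31 days: 387 − 31 = 356 left.
November 2104 has 30 days: 356 − 30 = 326 left.
October 2104 has 31 days: 326 − 31 = 295 left.
September 2104 has 30 days: 295 − 30 = 265 left.
August 2104 has 31 days: 265 − 31 = 234 left.
July 2104 has 31 days: 234 − 31 = 203 left.
June 2104 has 30 days: 203 − 30 = 173 left.
May 2104 has 31 days: 173 − 31 = 142 left.
April 2104 has 30 days: 142 − 30 = 112 left.
March 2104 has 31 days: 112 − 31 = 81 left.
February 2104 has 29 days (2104 is a leap year): 81 − 29 = 52 left.
January 2104 has 31 days: 52 − 31 = 21 left.
December 2103 has 31 days; 31 − 21 = 10 → December 10, 2103.
Advancing 440 days from December 10, 2103:
December has 31 days, so 31 − 10 = 21 days remain after December 10, 2103; 440 − 21 = 419 left.
January 2104 has 31 days: 419 − 31 = 388 left.
February 2104 has 29 days (2104 is a leap year): 388 − 29 = 359 left.
March 2104 has 31 days: 359 − 31 = 328 left.
April 2104 has 30 days: 328 − 30 = 298 left.
May 2104 has 31 days: 298 − 31 = 267 left.
June 2104 has 30 days: 267 − 30 = 237 left.
July 2104 has 31 days: 237 − 31 = 206 left.
August 2104 has 31 days: 206 − 31 = 175 left.
September 2104 has 30 days: 175 − 30 = 145 left.
October 2104 has 31 days: 145 − 31 = 114 left.
November 2104 has 30 days: 114 − 30 = 84 left.
December 2104 has 31 days: 84 − 31 = 53 left.
January 2105 has 31 days: 53 − 31 = 22 left.
22 days into February 2105 → February 22, 2105.
Adding 16 months from February 22, 2105:
month 2 + 16 = 18, which is month 6 of year 2106 → June 2106.
Day 22 is valid in June, giving June 22, 2106.

June 22, 2106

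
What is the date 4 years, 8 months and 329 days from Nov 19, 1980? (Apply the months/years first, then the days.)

June 13, 1986

Counting forward 4 years, 8 months and 329 days from November 19, 1980: first the month/year part, then the days.
+4 years → 1984; month 11 + 8 = 19, which is month 7 of year 1985 → July 1985.
Day 19 is valid in July, giving July 19, 1985.
Now add 329 days from July 19, 1985.
July has 31 days, so 31 − 19 = 12 days remain after July 19, 1985; 329 − 12 = 317 left.
August 1985 has 31 days: 317 − 31 = 286 left.
September 1985 has 30 days: 286 − 30 = 256 left.
October 1985 has 31 days: 256 − 31 = 225 left.
November 1985 has 30 days: 225 − 30 = 195 left.
December 1985 has 31 days: 195 − 31 = 164 left.
January 1986 has 31 days: 164 − 31 = 133 left.
February 1986 has 28 days (1986 is not a leap year): 133 − 28 = 105 left.
March 1986 has 31 days: 105 − 31 = 74 left.
April 1986 has 30 days: 74 − 30 = 44 left.
May 1986 has 31 days: 44 − 31 = 13 left.
13 days into June 1986 → June 13, 1986.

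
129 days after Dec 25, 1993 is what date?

May 3, 1994

Adding 129 days from December 25, 1993.
December has 31 days, so 31 − 25 = 6 days remain after December 25, 1993; 129 − 6 = 123 left.
January 1994 has 31 days: 123 − 31 = 92 left.
February 1994 has 28 days (1994 is not a leap year): 92 − 28 = 64 left.
March 1994 has 31 days: 64 − 31 = 33 left.
April 1994 has 30 days: 33 − 30 = 3 left.
3 days into May 1994 → May 3, 1994.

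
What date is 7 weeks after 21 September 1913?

Adding 7 weeks = 49 days from September 21, 1913.
September has 30 days, so 30 − 21 = 9 days remain after September 21, 1913; 49 − 9 = 40 left.
October 1913 has 31 days: 40 − 31 = 9 left.
9 days into November 1913 → November 9, 1913.

November 9, 1913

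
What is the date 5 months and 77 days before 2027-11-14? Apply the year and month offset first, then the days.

Counting back 5 months and 77 days from November 14, 2027: first the month/year part, then the days.
month 11 − 5 = 6 → June 2027.
Day 14 is valid in June, giving June 14, 2027.
Now subtract 77 days from June 14, 2027.
Going back 14 days from June 14, 2027 reaches the end of the previous month; 77 − 14 = 63 left.
May 2027 has 31 days: 63 − 31 = 32 left.
April 2027 has 30 days: 32 − 30 = 2 left.
March 2027 has 31 days; 31 − 2 = 29 → March 29, 2027.

March 29, 2027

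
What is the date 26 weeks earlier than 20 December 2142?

June 21, 2142

Going back 26 weeks = 182 days from December 20, 2142.
Going back 20 days from December 20, 2142 reaches the end of the previous month; 182 − 20 = 162 left.
November 2142 has 30 days: 162 − 30 = 132 left.
October 2142 has 31 days: 132 − 31 = 101 left.
September 2142 has 30 days: 101 − 30 = 71 left.
August 2142 has 31 days: 71 − 31 = 40 left.
July 2142 has 31 days: 40 − 31 = 9 left.
June 2142 has 30 days; 30 − 9 = 21 → June 21, 2142.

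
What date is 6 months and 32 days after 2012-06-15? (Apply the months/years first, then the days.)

Adding 6 months and 32 days from June 15, 2012: first the month/year part, then the days.
month 6 + 6 = 12 → December 2012.
Day 15 is valid in December, giving December 15, 2012.
Now add 32 days from December 15, 2012.
December has 31 days, so 31 − 15 = 16 days remain after December 15, 2012; 32 − 16 = 16 left.
16 days into January 2013 → January 16, 2013.

January 16, 2013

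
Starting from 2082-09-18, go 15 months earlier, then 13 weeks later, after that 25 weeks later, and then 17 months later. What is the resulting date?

Subtracting 15 months from September 18, 2082:
month 9 − 15 = -6, which is month 6 of year 2081 → June 2081.
Day 18 is valid in June, giving June 18, 2081.
Counting forward 13 weeks (= 91 days) from June 18, 2081:
June has 30 days, so 30 − 18 = 12 days remain after June 18, 2081; 91 − 12 = 79 left.
July 2081 has 31 days: 79 − 31 = 48 left.
August 2081 has 31 days: 48 − 31 = 17 left.
17 days into September 2081 → September 17, 2081.
Advancing 25 weeks (= 175 days) from September 17, 2081:
September has 30 days, so 30 − 17 = 13 days remain after September 17, 2081; 175 − 13 = 162 left.
October 2081 has 31 days: 162 − 31 = 131 left.
November 2081 has 30 days: 131 − 30 = 101 left.
December 2081 has 31 days: 101 − 31 = 70 left.
January 2082 has 31 days: 70 − 31 = 39 left.
February 2082 has 28 days (2082 is not a leap year): 39 − 28 = 11 left.
11 days into March 2082 → March 11, 2082.
Advancing 17 months from March 11, 2082:
month 3 + 17 = 20, which is month 8 of year 2083 → August 2083.
Day 11 is valid in August, giving August 11, 2083.

August 11, 2083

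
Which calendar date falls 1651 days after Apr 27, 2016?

Advancing 1651 days from April 27, 2016.
April has 30 days, so 30 − 27 = 3 days remain after April 27, 2016; 1651 − 3 = 1648 left.
May 2016 has 31 days: 1648 − 31 = 1617 left.
June 2016 has 30 days: 1617 − 30 = 1587 left.
July 2016 has 31 days: 1587 − 31 = 1556 left.
August 2016 has 31 days: 1556 − 31 = 1525 left.
September 2016 has 30 days: 1525 − 30 = 1495 left.
October 2016 has 31 days: 1495 − 31 = 1464 left.
November 2016 has 30 days: 1464 − 30 = 1434 left.
December 2016 has 31 days: 1434 − 31 = 1403 left.
January 2017 has 31 days: 1403 − 31 = 1372 left.
February 2017 has 28 days (2017 is not a leap year): 1372 − 28 = 1344 left.
March 2017 has 31 days: 1344 − 31 = 1313 left.
April 2017 has 30 days: 1313 − 30 = 1283 left.
May 2017 has 31 days: 1283 − 31 = 1252 left.
June 2017 has 30 days: 1252 − 30 = 1222 left.
July 2017 has 31 days: 1222 − 31 = 1191 left.
August 2017 has 31 days: 1191 − 31 = 1160 left.
September 2017 has 30 days: 1160 − 30 = 1130 left.
October 2017 has 31 days: 1130 − 31 = 1099 left.
November 2017 has 30 days: 1099 − 30 = 1069 left.
December 2017 has 31 days: 1069 − 31 = 1038 left.
January 2018 has 31 days: 1038 − 31 = 1007 left.
February 2018 has 28 days (2018 is not a leap year): 1007 − 28 = 979 left.
March 2018 has 31 days: 979 − 31 = 948 left.
April 2018 has 30 days: 948 − 30 = 918 left.
May 2018 has 31 days: 918 − 31 = 887 left.
June 2018 has 30 days: 887 − 30 = 857 left.
July 2018 has 31 days: 857 − 31 = 826 left.
August 2018 has 31 days: 826 − 31 = 795 left.
September 2018 has 30 days: 795 − 30 = 765 left.
October 2018 has 31 days: 765 − 31 = 734 left.
November 2018 has 30 days: 734 − 30 = 704 left.
December 2018 has 31 days: 704 − 31 = 673 left.
January 2019 has 31 days: 673 − 31 = 642 left.
February 2019 has 28 days (2019 is not a leap year): 642 − 28 = 614 left.
March 2019 has 31 days: 614 − 31 = 583 left.
April 2019 has 30 days: 583 − 30 = 553 left.
May 2019 has 31 days: 553 − 31 = 522 left.
June 2019 has 30 days: 522 − 30 = 492 left.
July 2019 has 31 days: 492 − 31 = 461 left.
August 2019 has 31 days: 461 − 31 = 430 left.
September 2019 has 30 days: 430 − 30 = 400 left.
October 2019 has 31 days: 400 − 31 = 369 left.
November 2019 has 30 days: 369 − 30 = 339 left.
December 2019 has 31 days: 339 − 31 = 308 left.
January 2020 has 31 days: 308 − 31 = 277 left.
February 2020 has 29 days (2020 is a leap year): 277 − 29 = 248 left.
March 2020 has 31 days: 248 − 31 = 217 left.
April 2020 has 30 days: 217 − 30 = 187 left.
May 2020 has 31 days: 187 − 31 = 156 left.
June 2020 has 30 days: 156 − 30 = 126 left.
July 2020 has 31 days: 126 − 31 = 95 left.
August 2020 has 31 days: 95 − 31 = 64 left.
September 2020 has 30 days: 64 − 30 = 34 left.
October 2020 has 31 days: 34 − 31 = 3 left.
3 days into November 2020 → November 3, 2020.

November 3, 2020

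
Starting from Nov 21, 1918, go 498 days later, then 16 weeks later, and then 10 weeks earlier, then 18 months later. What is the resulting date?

Counting forward 498 days from November 21, 1918:
November has 30 days, so 30 − 21 = 9 days remain after November 21, 1918; 498 − 9 = 489 left.
December 1918 has 31 days: 489 − 31 = 458 left.
January 1919 has 31 days: 458 − 31 = 427 left.
February 1919 has 28 days (1919 is not a leap year): 427 − 28 = 399 left.
March 1919 has 31 days: 399 − 31 = 368 left.
April 1919 has 30 days: 368 − 30 = 338 left.
May 1919 has 31 days: 338 − 31 = 307 left.
June 1919 has 30 days: 307 − 30 = 277 left.
July 1919 has 31 days: 277 − 31 = 246 left.
August 1919 has 31 days: 246 − 31 = 215 left.
September 1919 has 30 days: 215 − 30 = 185 left.
October 1919 has 31 days: 185 − 31 = 154 left.
November 1919 has 30 days: 154 − 30 = 124 left.
December 1919 has 31 days: 124 − 31 = 93 left.
January 1920 has 31 days: 93 − 31 = 62 left.
February 1920 has 29 days (1920 is a leap year): 62 − 29 = 33 left.
March 1920 has 31 days: 33 − 31 = 2 left.
2 days into April 1920 → April 2, 1920.
Counting forward 16 weeks (= 112 days) from April 2, 1920:
April has 30 days, so 30 − 2 = 28 days remain after April 2, 1920; 112 − 28 = 84 left.
May 1920 has 31 days: 84 − 31 = 53 left.
June 1920 has 30 days: 53 − 30 = 23 left.
23 days into July 1920 → July 23, 1920.
Going back 10 weeks (= 70 days) from July 23, 1920:
Going back 23 days from July 23, 1920 reaches the end of the previous month; 70 − 23 = 47 left.
June 1920 has 30 days: 47 − 30 = 17 left.
May 1920 has 31 days; 31 − 17 = 14 → May 14, 1920.
Advancing 18 months from May 14, 1920:
month 5 + 18 = 23, which is month 11 of year 1921 → November 1921.
Day 14 is valid in November, giving November 14, 1921.

November 14, 1921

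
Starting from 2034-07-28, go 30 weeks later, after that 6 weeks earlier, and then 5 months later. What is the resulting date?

June 12, 2035

Adding 30 weeks (= 210 days) from July 28, 2034:
July has 31 days, so 31 − 28 = 3 days remain after July 28, 2034; 210 − 3 = 207 left.
August 2034 has 31 days: 207 − 31 = 176 left.
September 2034 has 30 days: 176 − 30 = 146 left.
October 2034 has 31 days: 146 − 31 = 115 left.
November 2034 has 30 days: 115 − 30 = 85 left.
December 2034 has 31 days: 85 − 31 = 54 left.
January 2035 has 31 days: 54 − 31 = 23 left.
23 days into February 2035 → February 23, 2035.
Subtracting 6 weeks (= 42 days) from February 23, 2035:
Going back 23 days from February 23, 2035 reaches the end of the previous month; 42 − 23 = 19 left.
January 2035 has 31 days; 31 − 19 = 12 → January 12, 2035.
Advancing 5 months from January 12, 2035:
month 1 + 5 = 6 → June 2035.
Day 12 is valid in June, giving June 12, 2035.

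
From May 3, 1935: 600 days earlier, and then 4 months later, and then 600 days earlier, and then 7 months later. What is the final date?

Going back 600 days from May 3, 1935:
Going back 3 days from May 3, 1935 reaches the end of the previous month; 600 − 3 = 597 left.
April 1935 has 30 days: 597 − 30 = 567 left.
March 1935 has 31 days: 567 − 31 = 536 left.
February 1935 has 28 days (1935 is not a leap year): 536 − 28 = 508 left.
January 1935 has 31 days: 508 − 31 = 477 left.
December 1934 has 31 days: 477 − 31 = 446 left.
November 1934 has 30 days: 446 − 30 = 416 left.
October 1934 has 31 days: 416 − 31 = 385 left.
September 1934 has 30 days: 385 − 30 = 355 left.
August 1934 has 31 days: 355 − 31 = 324 left.
July 1934 has 31 days: 324 − 31 = 293 left.
June 1934 has 30 days: 293 − 30 = 263 left.
May 1934 has 31 days: 263 − 31 = 232 left.
April 1934 has 30 days: 232 − 30 = 202 left.
March 1934 has 31 days: 202 − 31 = 171 left.
February 1934 has 28 days (1934 is not a leap year): 171 − 28 = 143 left.
January 1934 has 31 days: 143 − 31 = 112 left.
December 1933 has 31 days: 112 − 31 = 81 left.
November 1933 has 30 days: 81 − 30 = 51 left.
October 1933 has 31 days: 51 − 31 = 20 left.
September 1933 has 30 days; 30 − 20 = 10 → September 10, 1933.
Counting forward 4 months from September 10, 1933:
month 9 + 4 = 13, which is month 1 of year 1934 → January 1934.
Day 10 is valid in January, giving January 10, 1934.
Counting back 600 days from January 10, 1934:
Going back 10 days from January 10, 1934 reaches the end of the previous month; 600 − 10 = 590 left.
December 1933 has 31 days: 590 − 31 = 559 left.
November 1933 has 30 days: 559 − 30 = 529 left.
October 1933 has 31 days: 529 − 31 = 498 left.
September 1933 has 30 days: 498 − 30 = 468 left.
August 1933 has 31 days: 468 − 31 = 437 left.
July 1933 has 31 days: 437 − 31 = 406 left.
June 1933 has 30 days: 406 − 30 = 376 left.
May 1933 has 31 days: 376 − 31 = 345 left.
April 1933 has 30 days: 345 − 30 = 315 left.
March 1933 has 31 days: 315 − 31 = 284 left.
February 1933 has 28 days (1933 is not a leap year): 284 − 28 = 256 left.
January 1933 has 31 days: 256 − 31 = 225 left.
December 1932 has 31 days: 225 − 31 = 194 left.
November 1932 has 30 days: 194 − 30 = 164 left.
October 1932 has 31 days: 164 − 31 = 133 left.
September 1932 has 30 days: 133 − 30 = 103 left.
August 1932 has 31 days: 103 − 31 = 72 left.
July 1932 has 31 days: 72 − 31 = 41 left.
June 1932 has 30 days: 41 − 30 = 11 left.
May 1932 has 31 days; 31 − 11 = 20 → May 20, 1932.
Adding 7 months from May 20, 1932:
month 5 + 7 = 12 → December 1932.
Day 20 is valid in December, giving December 20, 1932.

December 20, 1932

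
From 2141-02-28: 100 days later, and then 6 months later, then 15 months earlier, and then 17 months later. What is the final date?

Advancing 100 days from February 28, 2141:
February has 28 days, so 28 − 28 = 0 days remain after February 28, 2141; 100 − 0 = 100 left.
March 2141 has 31 days: 100 − 31 = 69 left.
April 2141 has 30 days: 69 − 30 = 39 left.
May 2141 has 31 days: 39 − 31 = 8 left.
8 days into June 2141 → June 8, 2141.
Advancing 6 months from June 8, 2141:
month 6 + 6 = 12 → December 2141.
Day 8 is valid in December, giving December 8, 2141.
Counting back 15 months from December 8, 2141:
month 12 − 15 = -3, which is month 9 of year 2140 → September 2140.
Day 8 is valid in September, giving September 8, 2140.
Adding 17 months from September 8, 2140:
month 9 + 17 = 26, which is month 2 of year 2142 → February 2142.
Day 8 is valid in February, giving February 8, 2142.

February 8, 2142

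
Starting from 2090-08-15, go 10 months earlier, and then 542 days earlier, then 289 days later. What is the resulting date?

February 4, 2089

Subtracting 10 months from August 15, 2090:
month 8 − 10 = -2, which is month 10 of year 2089 → October 2089.
Day 15 is valid in October, giving October 15, 2089.
Going back 542 days from October 15, 2089:
Going back 15 days from October 15, 2089 reaches the end of the previous month; 542 − 15 = 527 left.
September 2089 has 30 days: 527 − 30 = 497 left.
August 2089 has 31 days: 497 − 31 = 466 left.
July 2089 has 31 days: 466 − 31 = 435 left.
June 2089 has 30 days: 435 − 30 = 405 left.
May 2089 has 31 days: 405 − 31 = 374 left.
April 2089 has 30 days: 374 − 30 = 344 left.
March 2089 has 31 days: 344 − 31 = 313 left.
February 2089 has 28 days (2089 is not a leap year): 313 − 28 = 285 left.
January 2089 has 31 days: 285 − 31 = 254 left.
December 2088 has 31 days: 254 − 31 = 223 left.
November 2088 has 30 days: 223 − 30 = 193 left.
October 2088 has 31 days: 193 − 31 = 162 left.
September 2088 has 30 days: 162 − 30 = 132 left.
August 2088 has 31 days: 132 − 31 = 101 left.
July 2088 has 31 days: 101 − 31 = 70 left.
June 2088 has 30 days: 70 − 30 = 40 left.
May 2088 has 31 days: 40 − 31 = 9 left.
April 2088 has 30 days; 30 − 9 = 21 → April 21, 2088.
Counting forward 289 days from April 21, 2088:
April has 30 days, so 30 − 21 = 9 days remain after April 21, 2088; 289 − 9 = 280 left.
May 2088 has 31 days: 280 − 31 = 249 left.
June 2088 has 30 days: 249 − 30 = 219 left.
July 2088 has 31 days: 219 − 31 = 188 left.
August 2088 has 31 days: 188 − 31 = 157 left.
September 2088 has 30 days: 157 − 30 = 127 left.
October 2088 has 31 days: 127 − 31 = 96 left.
November 2088 has 30 days: 96 − 30 = 66 left.
December 2088 has 31 days: 66 − 31 = 35 left.
January 2089 has 31 days: 35 − 31 = 4 left.
4 days into February 2089 → February 4, 2089.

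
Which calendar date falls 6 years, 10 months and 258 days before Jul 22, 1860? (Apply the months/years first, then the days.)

Subtracting 6 years, 10 months and 258 days from July 22, 1860: first the month/year part, then the days.
-6 years → 1854; month 7 − 10 = -3, which is month 9 of year 1853 → September 1853.
Day 22 is valid in September, giving September 22, 1853.
Now subtract 258 days from September 22, 1853.
Going back 22 days from September 22, 1853 reaches the end of the previous month; 258 − 22 = 236 left.
August 1853 has 31 days: 236 − 31 = 205 left.
July 1853 has 31 days: 205 − 31 = 174 left.
June 1853 has 30 days: 174 − 30 = 144 left.
May 1853 has 31 days: 144 − 31 = 113 left.
April 1853 has 30 days: 113 − 30 = 83 left.
March 1853 has 31 days: 83 − 31 = 52 left.
February 1853 has 28 days (1853 is not a leap year): 52 − 28 = 24 left.
January 1853 has 31 days; 31 − 24 = 7 → January 7, 1853.

January 7, 1853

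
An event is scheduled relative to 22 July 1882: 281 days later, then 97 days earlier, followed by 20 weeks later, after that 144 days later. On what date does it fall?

Adding 281 days from July 22, 1882:
July has 31 days, so 31 − 22 = 9 days remain after July 22, 1882; 281 − 9 = 272 left.
August 1882 has 31 days: 272 − 31 = 241 left.
September 1882 has 30 days: 241 − 30 = 211 left.
October 1882 has 31 days: 211 − 31 = 180 left.
November 1882 has 30 days: 180 − 30 = 150 left.
December 1882 has 31 days: 150 − 31 = 119 left.
January 1883 has 31 days: 119 − 31 = 88 left.
February 1883 has 28 days (1883 is not a leap year): 88 − 28 = 60 left.
March 1883 has 31 days: 60 − 31 = 29 left.
29 days into April 1883 → April 29, 1883.
Counting back 97 days from April 29, 1883:
Going back 29 days from April 29, 1883 reaches the end of the previous month; 97 − 29 = 68 left.
March 1883 has 31 days: 68 − 31 = 37 left.
February 1883 has 28 days (1883 is not a leap year): 37 − 28 = 9 left.
January 1883 has 31 days; 31 − 9 = 22 → January 22, 1883.
Adding 20 weeks (= 140 days) from January 22, 1883:
January has 31 days, so 31 − 22 = 9 days remain after January 22, 1883; 140 − 9 = 131 left.
February 1883 has 28 days (1883 is not a leap year): 131 − 28 = 103 left.
March 1883 has 31 days: 103 − 31 = 72 left.
April 1883 has 30 days: 72 − 30 = 42 left.
May 1883 has 31 days: 42 − 31 = 11 left.
11 days into June 1883 → June 11, 1883.
Counting forward 144 days from June 11, 1883:
June has 30 days, so 30 − 11 = 19 days remain after June 11, 1883; 144 − 19 = 125 left.
July 1883 has 31 days: 125 − 31 = 94 left.
August 1883 has 31 days: 94 − 31 = 63 left.
September 1883 has 30 days: 63 − 30 = 33 left.
October 1883 has 31 days: 33 − 31 = 2 left.
2 days into November 1883 → November 2, 1883.

November 2, 1883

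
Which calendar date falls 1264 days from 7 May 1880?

Counting forward 1264 days from May 7, 1880.
May has 31 days, so 31 − 7 = 24 days remain after May 7, 1880; 1264 − 24 = 1240 left.
June 1880 has 30 days: 1240 − 30 = 1210 left.
July 1880 has 31 days: 1210 − 31 = 1179 left.
August 1880 has 31 days: 1179 − 31 = 1148 left.
September 1880 has 30 days: 1148 − 30 = 1118 left.
October 1880 has 31 days: 1118 − 31 = 1087 left.
November 1880 has 30 days: 1087 − 30 = 1057 left.
December 1880 has 31 days: 1057 − 31 = 1026 left.
January 1881 has 31 days: 1026 − 31 = 995 left.
February 1881 has 28 days (1881 is not a leap year): 995 − 28 = 967 left.
March 1881 has 31 days: 967 − 31 = 936 left.
April 1881 has 30 days: 936 − 30 = 906 left.
May 1881 has 31 days: 906 − 31 = 875 left.
June 1881 has 30 days: 875 − 30 = 845 left.
July 1881 has 31 days: 845 − 31 = 814 left.
August 1881 has 31 days: 814 − 31 = 783 left.
September 1881 has 30 days: 783 − 30 = 753 left.
October 1881 has 31 days: 753 − 31 = 722 left.
November 1881 has 30 days: 722 − 30 = 692 left.
December 1881 has 31 days: 692 − 31 = 661 left.
January 1882 has 31 days: 661 − 31 = 630 left.
February 1882 has 28 days (1882 is not a leap year): 630 − 28 = 602 left.
March 1882 has 31 days: 602 − 31 = 571 left.
April 1882 has 30 days: 571 − 30 = 541 left.
May 1882 has 31 days: 541 − 31 = 510 left.
June 1882 has 30 days: 510 − 30 = 480 left.
July 1882 has 31 days: 480 − 31 = 449 left.
August 1882 has 31 days: 449 − 31 = 418 left.
September 1882 has 30 days: 418 − 30 = 388 left.
October 1882 has 31 days: 388 − 31 = 357 left.
November 1882 has 30 days: 357 − 30 = 327 left.
December 1882 has 31 days: 327 − 31 = 296 left.
January 1883 has 31 days: 296 − 31 = 265 left.
February 1883 has 28 days (1883 is not a leap year): 265 − 28 = 237 left.
March 1883 has 31 days: 237 − 31 = 206 left.
April 1883 has 30 days: 206 − 30 = 176 left.
May 1883 has 31 days: 176 − 31 = 145 left.
June 1883 has 30 days: 145 − 30 = 115 left.
July 1883 has 31 days: 115 − 31 = 84 left.
August 1883 has 31 days: 84 − 31 = 53 left.
September 1883 has 30 days: 53 − 30 = 23 left.
23 days into October 1883 → October 23, 1883.

October 23, 1883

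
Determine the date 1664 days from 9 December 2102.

Counting forward 1664 days from December 9, 2102.
December has 31 days, so 31 − 9 = 22 days remain after December 9, 2102; 1664 − 22 = 1642 left.
January 2103 has 31 days: 1642 − 31 = 1611 left.
February 2103 has 28 days (2103 is not a leap year): 1611 − 28 = 1583 left.
March 2103 has 31 days: 1583 − 31 = 1552 left.
April 2103 has 30 days: 1552 − 30 = 1522 left.
May 2103 has 31 days: 1522 − 31 = 1491 left.
June 2103 has 30 days: 1491 − 30 = 1461 left.
July 2103 has 31 days: 1461 − 31 = 1430 left.
August 2103 has 31 days: 1430 − 31 = 1399 left.
September 2103 has 30 days: 1399 − 30 = 1369 left.
October 2103 has 31 days: 1369 − 31 = 1338 left.
November 2103 has 30 days: 1338 − 30 = 1308 left.
December 2103 has 31 days: 1308 − 31 = 1277 left.
January 2104 has 31 days: 1277 − 31 = 1246 left.
February 2104 has 29 days (2104 is a leap year): 1246 − 29 = 1217 left.
March 2104 has 31 days: 1217 − 31 = 1186 left.
April 2104 has 30 days: 1186 − 30 = 1156 left.
May 2104 has 31 days: 1156 − 31 = 1125 left.
June 2104 has 30 days: 1125 − 30 = 1095 left.
July 2104 has 31 days: 1095 − 31 = 1064 left.
August 2104 has 31 days: 1064 − 31 = 1033 left.
September 2104 has 30 days: 1033 − 30 = 1003 left.
October 2104 has 31 days: 1003 − 31 = 972 left.
November 2104 has 30 days: 972 − 30 = 942 left.
December 2104 has 31 days: 942 − 31 = 911 left.
January 2105 has 31 days: 911 − 31 = 880 left.
February 2105 has 28 days (2105 is not a leap year): 880 − 28 = 852 left.
March 2105 has 31 days: 852 − 31 = 821 left.
April 2105 has 30 days: 821 − 30 = 791 left.
May 2105 has 31 days: 791 − 31 = 760 left.
June 2105 has 30 days: 760 − 30 = 730 left.
July 2105 has 31 days: 730 − 31 = 699 left.
August 2105 has 31 days: 699 − 31 = 668 left.
September 2105 has 30 days: 668 − 30 = 638 left.
October 2105 has 31 days: 638 − 31 = 607 left.
November 2105 has 30 days: 607 − 30 = 577 left.
December 2105 has 31 days: 577 − 31 = 546 left.
January 2106 has 31 days: 546 − 31 = 515 left.
February 2106 has 28 days (2106 is not a leap year): 515 − 28 = 487 left.
March 2106 has 31 days: 487 − 31 = 456 left.
April 2106 has 30 days: 456 − 30 = 426 left.
May 2106 has 31 days: 426 − 31 = 395 left.
June 2106 has 30 days: 395 − 30 = 365 left.
July 2106 has 31 days: 365 − 31 = 334 left.
August 2106 has 31 days: 334 − 31 = 303 left.
September 2106 has 30 days: 303 − 30 = 273 left.
October 2106 has 31 days: 273 − 31 = 242 left.
November 2106 has 30 days: 242 − 30 = 212 left.
December 2106 has 31 days: 212 − 31 = 181 left.
January 2107 has 31 days: 181 − 31 = 150 left.
February 2107 has 28 days (2107 is not a leap year): 150 − 28 = 122 left.
March 2107 has 31 days: 122 − 31 = 91 left.
April 2107 has 30 days: 91 − 30 = 61 left.
May 2107 has 31 days: 61 − 31 = 30 left.
30 days into June 2107 → June 30, 2107.

June 30, 2107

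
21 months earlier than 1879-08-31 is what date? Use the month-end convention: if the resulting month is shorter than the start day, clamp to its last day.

Going back 21 months from August 31, 1879.
month 8 − 21 = -13, which is month 11 of year 1877 → November 1877.
November 1877 has only 30 days and the start was day 31, so the date clamps to November 30, 1877.

November 30, 1877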